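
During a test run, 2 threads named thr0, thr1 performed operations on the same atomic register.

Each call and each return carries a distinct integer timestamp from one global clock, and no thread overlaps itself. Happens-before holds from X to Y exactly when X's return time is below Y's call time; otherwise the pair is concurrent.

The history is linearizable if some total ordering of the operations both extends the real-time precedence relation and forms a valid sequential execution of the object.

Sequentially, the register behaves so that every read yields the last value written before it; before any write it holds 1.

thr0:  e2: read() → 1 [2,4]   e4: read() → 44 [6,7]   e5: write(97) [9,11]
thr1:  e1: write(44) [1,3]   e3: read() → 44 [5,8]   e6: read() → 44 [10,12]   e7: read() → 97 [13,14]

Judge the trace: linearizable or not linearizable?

linearizable

witness order: e2, e1, e3, e4, e6, e5, e7
step 1: e2 read() → 1 — value 1
step 2: e1 write(44) — value 44
step 3: e3 read() → 44 — value 44
step 4: e4 read() → 44 — value 44
step 5: e6 read() → 44 — value 44
step 6: e5 write(97) — value 97
step 7: e7 read() → 97 — value 97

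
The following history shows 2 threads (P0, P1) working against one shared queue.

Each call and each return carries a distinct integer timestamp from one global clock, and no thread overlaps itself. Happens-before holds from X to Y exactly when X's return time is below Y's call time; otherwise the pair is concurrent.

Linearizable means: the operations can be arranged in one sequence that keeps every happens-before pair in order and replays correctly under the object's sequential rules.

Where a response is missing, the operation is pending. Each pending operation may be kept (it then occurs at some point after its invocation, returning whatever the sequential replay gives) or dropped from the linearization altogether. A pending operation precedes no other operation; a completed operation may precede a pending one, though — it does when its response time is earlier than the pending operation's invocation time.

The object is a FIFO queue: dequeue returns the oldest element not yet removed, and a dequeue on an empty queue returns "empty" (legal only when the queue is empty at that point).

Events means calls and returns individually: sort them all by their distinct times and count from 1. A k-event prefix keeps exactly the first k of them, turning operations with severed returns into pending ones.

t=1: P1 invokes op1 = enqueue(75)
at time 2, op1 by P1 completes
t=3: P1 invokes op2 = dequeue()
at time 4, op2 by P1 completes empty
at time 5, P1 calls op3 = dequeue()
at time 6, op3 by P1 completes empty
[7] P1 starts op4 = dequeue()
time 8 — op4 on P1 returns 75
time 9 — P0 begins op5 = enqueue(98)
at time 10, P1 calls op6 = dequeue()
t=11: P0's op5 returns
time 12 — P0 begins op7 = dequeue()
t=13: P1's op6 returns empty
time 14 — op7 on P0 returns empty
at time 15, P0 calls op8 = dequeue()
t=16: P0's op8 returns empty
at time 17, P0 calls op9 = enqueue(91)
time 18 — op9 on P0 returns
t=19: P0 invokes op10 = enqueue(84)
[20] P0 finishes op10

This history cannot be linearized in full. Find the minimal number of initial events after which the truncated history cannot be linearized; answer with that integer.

4

events 1..3 are still linearizable — one witness is op1:
after step 1 (op1 enqueue(75)): queue <75>
include event 4 — op2 responding at 4 — and every candidate order breaks
e.g. op1, op2: illegal at step 2, since op2 dequeue() → empty cannot apply there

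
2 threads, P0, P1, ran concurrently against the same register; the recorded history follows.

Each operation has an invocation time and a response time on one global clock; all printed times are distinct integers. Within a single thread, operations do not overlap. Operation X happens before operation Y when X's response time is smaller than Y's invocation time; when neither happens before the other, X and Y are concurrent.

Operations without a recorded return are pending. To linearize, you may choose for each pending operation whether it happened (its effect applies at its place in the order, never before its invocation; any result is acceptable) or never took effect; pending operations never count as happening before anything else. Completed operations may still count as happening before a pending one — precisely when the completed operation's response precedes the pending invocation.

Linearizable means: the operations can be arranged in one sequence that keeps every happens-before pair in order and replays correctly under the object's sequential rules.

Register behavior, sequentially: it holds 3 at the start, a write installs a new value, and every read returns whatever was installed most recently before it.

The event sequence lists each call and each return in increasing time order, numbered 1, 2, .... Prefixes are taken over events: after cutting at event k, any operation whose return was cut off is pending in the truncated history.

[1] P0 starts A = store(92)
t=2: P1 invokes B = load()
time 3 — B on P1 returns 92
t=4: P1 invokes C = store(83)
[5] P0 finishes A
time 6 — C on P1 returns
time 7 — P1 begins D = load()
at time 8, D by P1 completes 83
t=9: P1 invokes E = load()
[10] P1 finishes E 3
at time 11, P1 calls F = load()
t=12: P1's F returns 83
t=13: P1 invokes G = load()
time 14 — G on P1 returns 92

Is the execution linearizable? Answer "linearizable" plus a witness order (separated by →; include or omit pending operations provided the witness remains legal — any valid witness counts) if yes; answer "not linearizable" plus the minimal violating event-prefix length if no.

not linearizable — minimal violating prefix: 10 events

events 1..9 are fine; event 10 — the response of E at time 10 — makes the prefix non-linearizable
every one of the 3 real-time-consistent orders over 5 completed register ops fails the sequential spec
sample order A, B, C, D, E stalls at step 5 — E load() → 3 has no legal effect
sample order B, A, C, D, E stalls at step 1 — B load() → 92 has no legal effect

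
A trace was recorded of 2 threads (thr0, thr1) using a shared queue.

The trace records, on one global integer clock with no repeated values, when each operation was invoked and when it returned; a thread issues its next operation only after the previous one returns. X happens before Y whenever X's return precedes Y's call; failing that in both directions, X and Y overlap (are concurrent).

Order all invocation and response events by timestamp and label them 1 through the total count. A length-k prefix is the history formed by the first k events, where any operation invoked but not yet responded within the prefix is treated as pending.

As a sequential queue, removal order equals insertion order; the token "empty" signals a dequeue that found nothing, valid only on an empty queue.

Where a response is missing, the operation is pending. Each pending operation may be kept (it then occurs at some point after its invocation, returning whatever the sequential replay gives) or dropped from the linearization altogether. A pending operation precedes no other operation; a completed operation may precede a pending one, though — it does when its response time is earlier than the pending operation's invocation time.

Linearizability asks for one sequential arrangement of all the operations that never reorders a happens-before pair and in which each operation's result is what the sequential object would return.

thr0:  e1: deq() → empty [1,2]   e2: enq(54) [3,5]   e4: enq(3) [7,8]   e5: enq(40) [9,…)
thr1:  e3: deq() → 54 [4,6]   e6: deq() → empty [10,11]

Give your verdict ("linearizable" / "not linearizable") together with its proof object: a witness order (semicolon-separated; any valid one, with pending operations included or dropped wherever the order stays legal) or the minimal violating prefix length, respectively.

not linearizable — minimal violating prefix: 11 events

prefix check: 1..10 passes, 1..11 fails once e6's time-11 response joins
every one of the 2 real-time-consistent orders over 5 completed queue ops fails the sequential spec
completion choices over the 1 pending operation (e5) were checked; none helps
for example e1, e2, e3, e4, e6 (pending dropped) fails at step 5: e6 deq() → empty is not legal there
for example e1, e3, e2, e4, e6 (pending dropped) fails at step 2: e3 deq() → 54 is not legal there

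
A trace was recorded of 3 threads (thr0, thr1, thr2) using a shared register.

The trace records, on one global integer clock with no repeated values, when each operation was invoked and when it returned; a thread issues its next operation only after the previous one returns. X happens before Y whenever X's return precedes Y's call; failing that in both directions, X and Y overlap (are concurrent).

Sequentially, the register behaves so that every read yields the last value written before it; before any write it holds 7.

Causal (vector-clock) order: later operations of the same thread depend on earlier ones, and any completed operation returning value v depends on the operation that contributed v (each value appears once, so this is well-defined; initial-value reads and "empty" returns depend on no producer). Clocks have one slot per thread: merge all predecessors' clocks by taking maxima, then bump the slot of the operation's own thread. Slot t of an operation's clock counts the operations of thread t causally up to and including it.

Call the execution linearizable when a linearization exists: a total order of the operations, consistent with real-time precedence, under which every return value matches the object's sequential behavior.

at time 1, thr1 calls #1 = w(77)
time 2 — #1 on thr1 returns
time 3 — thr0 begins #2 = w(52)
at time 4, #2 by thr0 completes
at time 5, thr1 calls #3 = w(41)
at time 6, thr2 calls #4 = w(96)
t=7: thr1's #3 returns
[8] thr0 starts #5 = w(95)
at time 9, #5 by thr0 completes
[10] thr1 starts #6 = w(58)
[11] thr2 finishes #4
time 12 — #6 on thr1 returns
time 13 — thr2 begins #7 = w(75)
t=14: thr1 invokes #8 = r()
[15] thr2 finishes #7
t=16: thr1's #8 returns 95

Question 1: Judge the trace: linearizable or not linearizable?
already the first 16 events (up to #8's response at time 16) admit no linearization; the first 15 still do
8 orders of the 8 completed register ops respect real time; none is legal
take #1, #2, #3, #4, #5, #6, #7, #8: step 8 already fails, because #8 r() → 95 cannot occur there
take #1, #2, #3, #4, #5, #6, #8, #7: step 7 already fails, because #8 r() → 95 cannot occur there

not linearizable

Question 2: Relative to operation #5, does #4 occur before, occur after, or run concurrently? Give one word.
#4 spans [6,11], #5 spans [8,9]
the intervals overlap in both directions

concurrent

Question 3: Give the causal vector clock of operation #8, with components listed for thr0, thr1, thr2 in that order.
invoked at 6, #4 has no predecessors; its own thr2 bump gives (0, 0, 1)
invoked at 1, #1 has no predecessors; its own thr1 bump gives (0, 1, 0)
invoked at 3, #2 has no predecessors; its own thr0 bump gives (1, 0, 0)
merge at #7 (invoked 13): VC(#4)=(0, 0, 1), own-thread bump on thr2 → (0, 0, 2)
merge at #3 (invoked 5): VC(#1)=(0, 1, 0), own-thread bump on thr1 → (0, 2, 0)
merge at #5 (invoked 8): VC(#2)=(1, 0, 0), own-thread bump on thr0 → (2, 0, 0)
merge at #6 (invoked 10): VC(#3)=(0, 2, 0), own-thread bump on thr1 → (0, 3, 0)
merge at #8 (invoked 14): VC(#5)=(2, 0, 0), VC(#6)=(0, 3, 0), own-thread bump on thr1 → (2, 4, 0)
target: VC(#8) = (2, 4, 0)

(2, 4, 0)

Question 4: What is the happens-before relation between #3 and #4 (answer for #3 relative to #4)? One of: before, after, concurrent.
#3 spans [5,7], #4 spans [6,11]
the intervals overlap in both directions

concurrent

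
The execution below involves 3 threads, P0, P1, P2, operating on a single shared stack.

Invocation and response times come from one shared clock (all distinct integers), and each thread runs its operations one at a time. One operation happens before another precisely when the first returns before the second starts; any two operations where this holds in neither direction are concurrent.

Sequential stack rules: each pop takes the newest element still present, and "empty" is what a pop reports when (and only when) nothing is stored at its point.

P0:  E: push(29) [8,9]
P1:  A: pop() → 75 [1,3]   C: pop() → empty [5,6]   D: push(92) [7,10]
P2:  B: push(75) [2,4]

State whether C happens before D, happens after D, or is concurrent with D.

before

C spans [5,6], D spans [7,10]
resp(C)=6 < inv(D)=7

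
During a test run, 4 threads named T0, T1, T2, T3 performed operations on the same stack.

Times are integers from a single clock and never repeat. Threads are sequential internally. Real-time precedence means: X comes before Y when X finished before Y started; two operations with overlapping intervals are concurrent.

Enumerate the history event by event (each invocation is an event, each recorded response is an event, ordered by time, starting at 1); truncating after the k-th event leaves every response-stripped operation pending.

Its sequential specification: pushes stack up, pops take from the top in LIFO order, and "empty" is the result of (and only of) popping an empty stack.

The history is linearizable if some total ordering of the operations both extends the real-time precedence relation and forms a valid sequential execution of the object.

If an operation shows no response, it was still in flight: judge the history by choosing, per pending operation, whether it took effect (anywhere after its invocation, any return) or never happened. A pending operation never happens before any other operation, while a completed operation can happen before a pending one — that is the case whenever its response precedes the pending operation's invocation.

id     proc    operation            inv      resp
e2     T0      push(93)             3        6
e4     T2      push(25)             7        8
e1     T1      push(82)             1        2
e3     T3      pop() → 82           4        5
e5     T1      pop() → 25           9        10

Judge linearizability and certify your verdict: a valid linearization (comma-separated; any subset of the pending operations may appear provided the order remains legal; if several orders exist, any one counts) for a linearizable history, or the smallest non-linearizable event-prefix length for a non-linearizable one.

after step 1 (e1 push(82)): stack <82>
after step 2 (e3 pop() → 82): stack <>
after step 3 (e2 push(93)): stack <93>
after step 4 (e4 push(25)): stack <93,25>
after step 5 (e5 pop() → 25): stack <93>

linearizable — witness: e1, e3, e2, e4, e5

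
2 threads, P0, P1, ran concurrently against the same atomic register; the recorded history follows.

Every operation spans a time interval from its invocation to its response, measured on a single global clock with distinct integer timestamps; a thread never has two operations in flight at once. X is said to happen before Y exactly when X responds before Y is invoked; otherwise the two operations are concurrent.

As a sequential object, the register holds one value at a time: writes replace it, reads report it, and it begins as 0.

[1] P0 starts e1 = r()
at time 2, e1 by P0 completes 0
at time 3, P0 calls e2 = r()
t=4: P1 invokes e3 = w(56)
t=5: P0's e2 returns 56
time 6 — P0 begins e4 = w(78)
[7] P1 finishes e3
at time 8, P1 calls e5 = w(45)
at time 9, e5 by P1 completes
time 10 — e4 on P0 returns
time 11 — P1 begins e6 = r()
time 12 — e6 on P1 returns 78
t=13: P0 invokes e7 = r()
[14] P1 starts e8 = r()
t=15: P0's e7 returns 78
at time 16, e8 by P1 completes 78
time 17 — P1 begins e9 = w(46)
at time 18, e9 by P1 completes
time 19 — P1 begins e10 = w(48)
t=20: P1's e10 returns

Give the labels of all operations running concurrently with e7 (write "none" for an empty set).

e7 spans [13,15]: anything still running between times 13 and 15 counts as concurrent
e1 [1,2]: before
e2 [3,5]: before
e3 [4,7]: before
e4 [6,10]: before
e5 [8,9]: before
e6 [11,12]: before
e8 [14,16]: concurrent
e9 [17,18]: after
e10 [19,20]: after

e8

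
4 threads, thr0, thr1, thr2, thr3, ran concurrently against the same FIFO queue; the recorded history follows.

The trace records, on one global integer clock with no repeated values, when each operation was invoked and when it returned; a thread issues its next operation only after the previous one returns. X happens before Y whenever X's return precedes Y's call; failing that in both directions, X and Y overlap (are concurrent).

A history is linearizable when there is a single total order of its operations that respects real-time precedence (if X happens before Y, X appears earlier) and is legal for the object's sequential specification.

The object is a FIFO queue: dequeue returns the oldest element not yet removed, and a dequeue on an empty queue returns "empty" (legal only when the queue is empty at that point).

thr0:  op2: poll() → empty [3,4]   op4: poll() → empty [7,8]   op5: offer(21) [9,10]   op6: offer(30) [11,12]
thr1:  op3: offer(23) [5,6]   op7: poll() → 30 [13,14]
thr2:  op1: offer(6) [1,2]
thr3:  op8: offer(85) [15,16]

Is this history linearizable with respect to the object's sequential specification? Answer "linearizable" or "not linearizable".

through event 3 a valid linearization exists; event 4 (op2 responding at time 4) ends that
exactly one order of the 2 completed ops respects real time; the FIFO queue replay fails
sample order op1, op2 stalls at step 2 — op2 poll() → empty has no legal effect

not linearizable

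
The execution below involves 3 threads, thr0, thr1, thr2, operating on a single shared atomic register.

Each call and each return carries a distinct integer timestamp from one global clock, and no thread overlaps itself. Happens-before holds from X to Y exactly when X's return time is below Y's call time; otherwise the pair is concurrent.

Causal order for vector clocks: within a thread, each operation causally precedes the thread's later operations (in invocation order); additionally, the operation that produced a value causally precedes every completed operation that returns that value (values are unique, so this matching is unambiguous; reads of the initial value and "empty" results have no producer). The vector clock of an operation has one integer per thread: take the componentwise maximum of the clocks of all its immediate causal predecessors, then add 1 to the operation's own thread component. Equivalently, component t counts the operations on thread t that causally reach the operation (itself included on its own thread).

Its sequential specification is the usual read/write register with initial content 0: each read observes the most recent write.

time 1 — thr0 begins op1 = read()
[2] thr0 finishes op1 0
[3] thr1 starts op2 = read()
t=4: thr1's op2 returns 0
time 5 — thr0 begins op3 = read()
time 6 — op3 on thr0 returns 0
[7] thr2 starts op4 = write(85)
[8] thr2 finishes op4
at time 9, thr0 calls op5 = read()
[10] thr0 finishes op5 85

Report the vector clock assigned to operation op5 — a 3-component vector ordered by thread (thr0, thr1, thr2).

(3, 0, 1)

op4, invoked 7, has no incoming edges; only thr2's bump applies → (0, 0, 1)
op2, invoked 3, has no incoming edges; only thr1's bump applies → (0, 1, 0)
op1, invoked 1, has no incoming edges; only thr0's bump applies → (1, 0, 0)
from VC(op1)=(1, 0, 0), op3 (invoked 5) maxes components and bumps thr0 → (2, 0, 0)
from VC(op3)=(2, 0, 0), VC(op4)=(0, 0, 1), op5 (invoked 9) maxes components and bumps thr0 → (3, 0, 1)
target: VC(op5) = (3, 0, 1)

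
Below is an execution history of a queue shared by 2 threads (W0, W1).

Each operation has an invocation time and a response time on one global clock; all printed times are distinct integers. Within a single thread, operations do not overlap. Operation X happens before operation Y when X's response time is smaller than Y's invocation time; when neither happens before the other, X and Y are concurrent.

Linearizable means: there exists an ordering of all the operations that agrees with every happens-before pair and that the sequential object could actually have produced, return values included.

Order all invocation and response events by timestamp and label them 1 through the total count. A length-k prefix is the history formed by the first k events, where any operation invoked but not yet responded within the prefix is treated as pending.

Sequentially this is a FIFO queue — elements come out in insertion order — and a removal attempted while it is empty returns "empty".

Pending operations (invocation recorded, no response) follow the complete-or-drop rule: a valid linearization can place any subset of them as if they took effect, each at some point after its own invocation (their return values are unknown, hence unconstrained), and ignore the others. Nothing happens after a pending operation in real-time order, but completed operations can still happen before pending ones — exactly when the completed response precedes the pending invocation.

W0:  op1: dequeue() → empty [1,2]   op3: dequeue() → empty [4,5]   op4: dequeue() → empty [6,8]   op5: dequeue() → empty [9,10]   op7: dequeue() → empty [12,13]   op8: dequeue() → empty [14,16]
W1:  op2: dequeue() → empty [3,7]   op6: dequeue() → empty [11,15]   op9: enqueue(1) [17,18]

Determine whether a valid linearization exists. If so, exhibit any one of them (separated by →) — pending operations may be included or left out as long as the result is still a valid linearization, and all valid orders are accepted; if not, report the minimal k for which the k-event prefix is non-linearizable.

step 1: op1 dequeue() → empty — queue <>
step 2: op2 dequeue() → empty — queue <>
step 3: op3 dequeue() → empty — queue <>
step 4: op4 dequeue() → empty — queue <>
step 5: op5 dequeue() → empty — queue <>
step 6: op6 dequeue() → empty — queue <>
step 7: op7 dequeue() → empty — queue <>
step 8: op8 dequeue() → empty — queue <>
step 9: op9 enqueue(1) — queue <1>

linearizable — witness: op1 → op2 → op3 → op4 → op5 → op6 → op7 → op8 → op9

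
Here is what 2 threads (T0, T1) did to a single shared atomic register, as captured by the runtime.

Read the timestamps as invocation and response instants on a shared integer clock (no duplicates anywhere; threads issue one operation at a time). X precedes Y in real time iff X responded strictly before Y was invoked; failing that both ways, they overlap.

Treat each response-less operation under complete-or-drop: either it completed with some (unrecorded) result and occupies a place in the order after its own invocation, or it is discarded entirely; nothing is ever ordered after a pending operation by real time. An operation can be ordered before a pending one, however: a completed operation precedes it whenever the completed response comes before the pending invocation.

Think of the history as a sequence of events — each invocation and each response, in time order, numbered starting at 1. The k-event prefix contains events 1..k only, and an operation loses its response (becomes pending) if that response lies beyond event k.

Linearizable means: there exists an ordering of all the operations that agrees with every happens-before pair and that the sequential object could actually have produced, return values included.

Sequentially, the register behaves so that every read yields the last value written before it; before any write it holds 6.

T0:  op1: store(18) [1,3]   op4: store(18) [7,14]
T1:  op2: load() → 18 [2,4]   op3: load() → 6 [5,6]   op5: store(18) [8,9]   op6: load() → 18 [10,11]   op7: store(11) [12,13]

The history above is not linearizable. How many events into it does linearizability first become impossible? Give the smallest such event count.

events 1..5 are linearizable; a witness order is op1, op2:
1. op1 store(18), leaving value 18
2. op2 load() → 18, leaving value 18
once event 6 joins (op3's response, time 6), exhaustive search finds no witness
one such order, op1, op2, op3, breaks at step 3 where op3 load() → 6 is illegal
one such order, op2, op1, op3, breaks at step 1 where op2 load() → 18 is illegal

6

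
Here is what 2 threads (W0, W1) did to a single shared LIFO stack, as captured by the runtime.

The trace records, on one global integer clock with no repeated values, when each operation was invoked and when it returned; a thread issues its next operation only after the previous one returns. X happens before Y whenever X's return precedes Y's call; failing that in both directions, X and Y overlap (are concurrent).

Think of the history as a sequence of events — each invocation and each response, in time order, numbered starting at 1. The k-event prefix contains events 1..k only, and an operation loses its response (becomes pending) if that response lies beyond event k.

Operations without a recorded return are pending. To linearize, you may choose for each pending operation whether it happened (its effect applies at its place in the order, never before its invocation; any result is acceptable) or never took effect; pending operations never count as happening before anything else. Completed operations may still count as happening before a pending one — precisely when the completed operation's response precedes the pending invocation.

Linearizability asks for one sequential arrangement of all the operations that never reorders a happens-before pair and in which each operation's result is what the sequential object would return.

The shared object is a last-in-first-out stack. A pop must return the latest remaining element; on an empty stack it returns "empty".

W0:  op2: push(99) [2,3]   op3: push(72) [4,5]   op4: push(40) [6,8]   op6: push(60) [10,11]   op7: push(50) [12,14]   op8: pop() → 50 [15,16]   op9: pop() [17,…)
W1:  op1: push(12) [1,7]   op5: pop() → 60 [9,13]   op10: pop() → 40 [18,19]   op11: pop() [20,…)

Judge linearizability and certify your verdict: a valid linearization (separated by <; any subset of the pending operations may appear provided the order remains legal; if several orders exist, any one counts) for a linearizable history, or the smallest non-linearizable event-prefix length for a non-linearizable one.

linearizable — witness: op1 < op2 < op3 < op4 < op6 < op5 < op7 < op8 < op10

after step 1 (op1 push(12)): stack <12>
after step 2 (op2 push(99)): stack <12,99>
after step 3 (op3 push(72)): stack <12,99,72>
after step 4 (op4 push(40)): stack <12,99,72,40>
after step 5 (op6 push(60)): stack <12,99,72,40,60>
after step 6 (op5 pop() → 60): stack <12,99,72,40>
after step 7 (op7 push(50)): stack <12,99,72,40,50>
after step 8 (op8 pop() → 50): stack <12,99,72,40>
after step 9 (op10 pop() → 40): stack <12,99,72>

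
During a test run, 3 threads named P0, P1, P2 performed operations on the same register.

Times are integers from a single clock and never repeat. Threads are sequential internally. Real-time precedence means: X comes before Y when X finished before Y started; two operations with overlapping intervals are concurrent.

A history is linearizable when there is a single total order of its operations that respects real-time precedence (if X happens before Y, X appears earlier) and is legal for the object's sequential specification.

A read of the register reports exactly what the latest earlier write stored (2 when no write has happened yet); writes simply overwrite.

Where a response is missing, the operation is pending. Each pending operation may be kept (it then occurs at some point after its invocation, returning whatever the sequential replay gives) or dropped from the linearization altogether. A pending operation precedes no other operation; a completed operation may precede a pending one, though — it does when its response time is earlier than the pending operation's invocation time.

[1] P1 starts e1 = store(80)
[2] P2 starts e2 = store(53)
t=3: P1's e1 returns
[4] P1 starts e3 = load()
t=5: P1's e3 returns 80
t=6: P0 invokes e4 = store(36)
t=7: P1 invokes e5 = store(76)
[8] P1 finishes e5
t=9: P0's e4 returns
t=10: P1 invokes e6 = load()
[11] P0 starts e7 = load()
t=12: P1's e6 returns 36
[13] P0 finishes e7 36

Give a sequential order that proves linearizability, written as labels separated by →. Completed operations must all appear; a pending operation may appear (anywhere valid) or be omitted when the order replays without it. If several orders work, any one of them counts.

step 1: e1 store(80) — value 80
step 2: e3 load() → 80 — value 80
step 3: e2 store(53) (pending, included) — value 53
step 4: e5 store(76) — value 76
step 5: e4 store(36) — value 36
step 6: e6 load() → 36 — value 36
step 7: e7 load() → 36 — value 36

e1 → e3 → e2 → e5 → e4 → e6 → e7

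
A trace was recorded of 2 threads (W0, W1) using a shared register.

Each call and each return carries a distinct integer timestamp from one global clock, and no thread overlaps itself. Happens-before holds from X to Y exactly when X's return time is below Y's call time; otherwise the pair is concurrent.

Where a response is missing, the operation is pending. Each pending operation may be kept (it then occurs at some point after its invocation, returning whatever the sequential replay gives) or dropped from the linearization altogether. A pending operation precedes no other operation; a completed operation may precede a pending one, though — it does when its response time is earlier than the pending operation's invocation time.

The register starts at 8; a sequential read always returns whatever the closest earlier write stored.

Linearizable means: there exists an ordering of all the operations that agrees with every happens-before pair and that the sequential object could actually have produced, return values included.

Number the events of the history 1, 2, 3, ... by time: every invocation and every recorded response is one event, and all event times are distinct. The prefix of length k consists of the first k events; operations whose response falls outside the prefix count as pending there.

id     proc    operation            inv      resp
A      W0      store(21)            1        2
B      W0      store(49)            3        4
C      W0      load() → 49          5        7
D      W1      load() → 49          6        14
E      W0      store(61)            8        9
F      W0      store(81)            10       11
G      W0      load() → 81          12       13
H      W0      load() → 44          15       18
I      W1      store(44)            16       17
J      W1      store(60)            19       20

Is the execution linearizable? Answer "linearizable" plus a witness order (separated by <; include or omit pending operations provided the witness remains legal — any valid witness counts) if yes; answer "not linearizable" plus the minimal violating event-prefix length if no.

linearizable — witness: A < B < C < D < E < F < G < I < H < J

step 1: A store(21) — value 21
step 2: B store(49) — value 49
step 3: C load() → 49 — value 49
step 4: D load() → 49 — value 49
step 5: E store(61) — value 61
step 6: F store(81) — value 81
step 7: G load() → 81 — value 81
step 8: I store(44) — value 44
step 9: H load() → 44 — value 44
step 10: J store(60) — value 60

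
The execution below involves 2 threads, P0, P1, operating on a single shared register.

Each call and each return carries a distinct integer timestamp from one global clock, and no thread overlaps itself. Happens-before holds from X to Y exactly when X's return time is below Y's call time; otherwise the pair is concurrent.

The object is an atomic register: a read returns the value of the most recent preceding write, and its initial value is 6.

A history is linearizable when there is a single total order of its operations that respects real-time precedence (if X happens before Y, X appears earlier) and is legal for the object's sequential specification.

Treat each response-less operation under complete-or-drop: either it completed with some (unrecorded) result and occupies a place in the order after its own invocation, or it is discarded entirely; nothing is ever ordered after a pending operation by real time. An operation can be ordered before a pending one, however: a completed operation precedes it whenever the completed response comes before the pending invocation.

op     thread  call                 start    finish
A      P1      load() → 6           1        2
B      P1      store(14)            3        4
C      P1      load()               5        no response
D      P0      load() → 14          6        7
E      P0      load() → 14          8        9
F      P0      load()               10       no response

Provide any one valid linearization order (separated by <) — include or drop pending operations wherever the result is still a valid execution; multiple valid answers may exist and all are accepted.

A < B < C < D < E

step 1: A load() → 6 — value 6
step 2: B store(14) — value 14
step 3: C load() (pending, included) — value 14
step 4: D load() → 14 — value 14
step 5: E load() → 14 — value 14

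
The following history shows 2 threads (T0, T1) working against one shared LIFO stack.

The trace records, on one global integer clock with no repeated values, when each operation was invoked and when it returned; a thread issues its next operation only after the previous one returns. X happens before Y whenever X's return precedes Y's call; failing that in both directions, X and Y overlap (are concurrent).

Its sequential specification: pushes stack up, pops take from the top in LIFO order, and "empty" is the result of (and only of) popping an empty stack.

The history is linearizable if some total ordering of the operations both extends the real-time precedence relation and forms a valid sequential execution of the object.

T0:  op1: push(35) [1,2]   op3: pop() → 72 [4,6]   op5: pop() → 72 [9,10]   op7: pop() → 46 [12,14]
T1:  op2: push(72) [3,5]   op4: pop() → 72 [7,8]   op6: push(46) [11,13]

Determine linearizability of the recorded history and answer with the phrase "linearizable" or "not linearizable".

not linearizable

events 1..7 are fine; event 8 — the response of op4 at time 8 — makes the prefix non-linearizable
2 orders of the 4 completed LIFO stack ops respect real time; none is legal
take op1, op2, op3, op4: step 4 already fails, because op4 pop() → 72 cannot occur there
take op1, op3, op2, op4: step 2 already fails, because op3 pop() → 72 cannot occur there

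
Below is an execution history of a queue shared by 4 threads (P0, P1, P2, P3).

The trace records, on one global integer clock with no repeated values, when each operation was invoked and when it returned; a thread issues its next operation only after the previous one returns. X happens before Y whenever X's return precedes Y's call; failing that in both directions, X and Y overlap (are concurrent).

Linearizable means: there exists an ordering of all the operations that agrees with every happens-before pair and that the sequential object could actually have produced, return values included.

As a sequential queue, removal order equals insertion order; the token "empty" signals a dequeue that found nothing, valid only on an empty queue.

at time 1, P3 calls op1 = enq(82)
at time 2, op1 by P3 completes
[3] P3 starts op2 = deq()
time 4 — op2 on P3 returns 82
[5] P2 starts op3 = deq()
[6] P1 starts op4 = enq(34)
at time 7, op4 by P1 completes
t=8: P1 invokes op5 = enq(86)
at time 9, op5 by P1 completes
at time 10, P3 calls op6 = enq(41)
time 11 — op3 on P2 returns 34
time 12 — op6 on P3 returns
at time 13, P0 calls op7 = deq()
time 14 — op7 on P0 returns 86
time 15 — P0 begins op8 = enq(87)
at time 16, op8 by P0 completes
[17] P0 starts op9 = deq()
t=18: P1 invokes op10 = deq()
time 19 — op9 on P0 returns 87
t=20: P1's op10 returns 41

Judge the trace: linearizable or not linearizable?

one valid linearization: op1, op2, op4, op3, op5, op6, op7, op8, op10, op9
after step 1 (op1 enq(82)): queue <82>
after step 2 (op2 deq() → 82): queue <>
after step 3 (op4 enq(34)): queue <34>
after step 4 (op3 deq() → 34): queue <>
after step 5 (op5 enq(86)): queue <86>
after step 6 (op6 enq(41)): queue <86,41>
after step 7 (op7 deq() → 86): queue <41>
after step 8 (op8 enq(87)): queue <41,87>
after step 9 (op10 deq() → 41): queue <87>
after step 10 (op9 deq() → 87): queue <>

linearizable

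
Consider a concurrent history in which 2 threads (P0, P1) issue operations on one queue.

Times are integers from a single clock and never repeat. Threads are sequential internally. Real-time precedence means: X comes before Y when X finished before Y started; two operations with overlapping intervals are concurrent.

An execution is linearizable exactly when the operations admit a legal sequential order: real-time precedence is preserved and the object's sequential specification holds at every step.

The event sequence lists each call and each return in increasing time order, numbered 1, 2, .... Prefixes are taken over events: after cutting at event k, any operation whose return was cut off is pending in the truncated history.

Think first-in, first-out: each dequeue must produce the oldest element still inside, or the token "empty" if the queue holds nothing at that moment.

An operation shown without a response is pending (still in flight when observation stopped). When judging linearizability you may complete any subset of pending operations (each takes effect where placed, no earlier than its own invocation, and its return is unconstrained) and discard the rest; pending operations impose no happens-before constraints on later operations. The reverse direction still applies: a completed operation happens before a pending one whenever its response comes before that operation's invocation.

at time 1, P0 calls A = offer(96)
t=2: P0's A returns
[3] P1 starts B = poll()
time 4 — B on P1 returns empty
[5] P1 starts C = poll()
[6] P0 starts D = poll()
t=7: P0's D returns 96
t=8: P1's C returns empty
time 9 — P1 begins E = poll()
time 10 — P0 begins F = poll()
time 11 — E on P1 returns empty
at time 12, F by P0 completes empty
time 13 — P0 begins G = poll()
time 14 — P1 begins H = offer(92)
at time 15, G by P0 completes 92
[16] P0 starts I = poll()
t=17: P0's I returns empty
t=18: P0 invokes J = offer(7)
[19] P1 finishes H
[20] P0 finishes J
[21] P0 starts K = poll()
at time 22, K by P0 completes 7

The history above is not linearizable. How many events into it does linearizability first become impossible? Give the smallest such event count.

events 1..3 are linearizable; a witness order is A:
after step 1 (A offer(96)): queue <96>
event 4 — B's response, time 4 — after it, nothing linearizes
e.g. A, B: illegal at step 2, since B poll() → empty cannot apply there

4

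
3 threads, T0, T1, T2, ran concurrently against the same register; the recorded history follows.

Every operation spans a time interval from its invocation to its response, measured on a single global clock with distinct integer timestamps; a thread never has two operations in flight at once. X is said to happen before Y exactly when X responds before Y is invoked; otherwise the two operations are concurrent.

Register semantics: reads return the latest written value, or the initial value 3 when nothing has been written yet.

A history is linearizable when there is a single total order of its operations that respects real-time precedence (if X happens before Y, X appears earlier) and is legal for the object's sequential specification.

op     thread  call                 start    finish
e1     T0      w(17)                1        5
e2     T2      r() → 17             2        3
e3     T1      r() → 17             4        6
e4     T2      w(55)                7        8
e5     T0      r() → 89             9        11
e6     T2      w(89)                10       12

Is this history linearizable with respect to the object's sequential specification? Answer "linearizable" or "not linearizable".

linearizable

a witness: e1, e2, e3, e4, e6, e5
1. e1 w(17), leaving value 17
2. e2 r() → 17, leaving value 17
3. e3 r() → 17, leaving value 17
4. e4 w(55), leaving value 55
5. e6 w(89), leaving value 89
6. e5 r() → 89, leaving value 89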